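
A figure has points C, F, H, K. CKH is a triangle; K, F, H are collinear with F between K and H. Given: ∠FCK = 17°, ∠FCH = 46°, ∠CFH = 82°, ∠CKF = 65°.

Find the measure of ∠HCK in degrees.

1. ∠CHF = 52°  [△CFH]
2. ∠CKH = 65°  [F on ray KH]
3. ∠CHK = 52°  [F on ray HK]
4. ∠HCK = 63°  [△CKH]

∠HCK = 63°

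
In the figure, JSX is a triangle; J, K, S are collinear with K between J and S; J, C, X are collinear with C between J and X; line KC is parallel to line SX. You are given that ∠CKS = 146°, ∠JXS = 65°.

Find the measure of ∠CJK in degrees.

1. ∠CKJ = 34°  [linear pair at K on JS]
2. ∠JCK = 65°  [KC∥SX, corresponding at C]
3. ∠CJK = 81°  [△JKC]

∠CJK = 81°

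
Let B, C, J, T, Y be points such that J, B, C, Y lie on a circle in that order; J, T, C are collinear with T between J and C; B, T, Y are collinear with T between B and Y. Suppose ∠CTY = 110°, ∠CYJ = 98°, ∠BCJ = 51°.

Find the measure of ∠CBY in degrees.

∠CBY = 59°

1. ∠BTJ = 110°  [vertical angles at T]
2. ∠BTC = 70°  [linear pair at T on JC]
3. ∠CBY = 59°  [△BTC]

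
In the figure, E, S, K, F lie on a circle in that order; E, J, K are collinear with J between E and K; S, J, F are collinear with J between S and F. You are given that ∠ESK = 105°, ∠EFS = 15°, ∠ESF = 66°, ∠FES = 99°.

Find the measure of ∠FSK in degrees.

1. ∠EFK = 75°  [cyclic ESKF, opposite ∠S+∠F]
2. ∠EKF = 66°  [same arc EF]
3. ∠FEK = 39°  [△EKF]
4. ∠FSK = 39°  [same arc KF]

∠FSK = 39°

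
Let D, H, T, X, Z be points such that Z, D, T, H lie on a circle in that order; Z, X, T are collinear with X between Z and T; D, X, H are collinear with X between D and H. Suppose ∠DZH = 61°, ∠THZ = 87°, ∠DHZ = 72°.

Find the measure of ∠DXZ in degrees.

∠DXZ = 118°

1. ∠HDZ = 47°  [△ZDH]
2. ∠TDZ = 93°  [cyclic ZDTH, opposite ∠D+∠H]
3. ∠DTZ = 72°  [same arc ZD]
4. ∠DZT = 15°  [△ZDT]
5. ∠DXZ = 118°  [△ZXD]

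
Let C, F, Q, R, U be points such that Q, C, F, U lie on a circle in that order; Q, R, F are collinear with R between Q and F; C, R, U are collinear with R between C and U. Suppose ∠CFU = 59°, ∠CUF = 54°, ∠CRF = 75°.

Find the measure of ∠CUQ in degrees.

1. ∠FCU = 67°  [△CFU]
2. ∠QRU = 75°  [vertical angles at R]
3. ∠FQU = 67°  [same arc FU]
4. ∠CUQ = 38°  [△QRU]

∠CUQ = 38°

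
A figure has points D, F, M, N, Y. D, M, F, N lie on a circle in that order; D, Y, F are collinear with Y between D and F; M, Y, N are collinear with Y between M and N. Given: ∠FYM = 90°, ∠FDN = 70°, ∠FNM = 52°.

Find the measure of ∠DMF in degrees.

1. ∠FMN = 70°  [same arc FN]
2. ∠FDM = 52°  [same arc MF]
3. ∠DFM = 20°  [△MYF]
4. ∠DMF = 108°  [△DMF]

∠DMF = 108°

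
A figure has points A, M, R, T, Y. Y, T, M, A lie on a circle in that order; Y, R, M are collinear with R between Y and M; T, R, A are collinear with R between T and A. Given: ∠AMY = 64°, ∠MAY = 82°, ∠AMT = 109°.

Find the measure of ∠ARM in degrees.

∠ARM = 79°

1. ∠ATY = 64°  [same arc YA]
2. ∠AYM = 34°  [△YMA]
3. ∠AYT = 71°  [cyclic YTMA, opposite ∠Y+∠M]
4. ∠TAY = 45°  [△YTA]
5. ∠ARY = 101°  [△YRA]
6. ∠ARM = 79°  [linear pair at R on YM]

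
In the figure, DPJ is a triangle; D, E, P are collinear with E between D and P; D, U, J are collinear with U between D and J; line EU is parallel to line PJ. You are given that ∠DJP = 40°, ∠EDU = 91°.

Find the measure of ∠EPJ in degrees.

1. ∠DUE = 40°  [EU∥PJ, corresponding at U]
2. ∠DEU = 49°  [△DEU]
3. ∠PEU = 131°  [linear pair at E on DP]
4. ∠EPJ = 49°  [EU∥PJ, co-interior at P–E]

∠EPJ = 49°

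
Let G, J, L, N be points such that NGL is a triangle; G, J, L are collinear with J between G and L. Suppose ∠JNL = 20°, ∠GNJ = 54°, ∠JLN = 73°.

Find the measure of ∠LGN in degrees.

1. ∠LJN = 87°  [△NJL]
2. ∠GJN = 93°  [linear pair at J on GL]
3. ∠JGN = 33°  [△NGJ]
4. ∠LGN = 33°  [J on ray GL]

∠LGN = 33°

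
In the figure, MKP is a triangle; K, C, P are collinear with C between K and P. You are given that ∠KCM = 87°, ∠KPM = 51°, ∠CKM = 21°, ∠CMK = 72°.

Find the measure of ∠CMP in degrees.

∠CMP = 36°

1. ∠MCP = 93°  [linear pair at C on KP]
2. ∠CPM = 51°  [C on ray PK]
3. ∠CMP = 36°  [△MCP]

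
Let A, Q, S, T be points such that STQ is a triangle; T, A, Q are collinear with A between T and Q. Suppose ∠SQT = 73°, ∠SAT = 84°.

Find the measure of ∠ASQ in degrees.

1. ∠AQS = 73°  [A on ray QT]
2. ∠QAS = 96°  [linear pair at A on TQ]
3. ∠ASQ = 11°  [△SAQ]

∠ASQ = 11°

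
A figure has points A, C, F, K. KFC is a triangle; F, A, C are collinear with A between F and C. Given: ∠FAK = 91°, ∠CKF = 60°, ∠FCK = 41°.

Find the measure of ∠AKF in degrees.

∠AKF = 10°

1. ∠CFK = 79°  [△KFC]
2. ∠AFK = 79°  [A on ray FC]
3. ∠AKF = 10°  [△KFA]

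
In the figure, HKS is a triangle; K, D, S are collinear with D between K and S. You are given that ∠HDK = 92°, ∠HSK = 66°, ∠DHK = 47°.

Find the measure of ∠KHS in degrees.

1. ∠DKH = 41°  [△HKD]
2. ∠HKS = 41°  [D on ray KS]
3. ∠KHS = 73°  [△HKS]

∠KHS = 73°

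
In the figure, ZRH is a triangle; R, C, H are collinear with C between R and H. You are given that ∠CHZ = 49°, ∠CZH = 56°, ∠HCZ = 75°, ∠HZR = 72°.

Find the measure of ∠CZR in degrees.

1. ∠RHZ = 49°  [C on ray HR]
2. ∠RCZ = 105°  [linear pair at C on RH]
3. ∠HRZ = 59°  [△ZRH]
4. ∠CRZ = 59°  [C on ray RH]
5. ∠CZR = 16°  [△ZRC]

∠CZR = 16°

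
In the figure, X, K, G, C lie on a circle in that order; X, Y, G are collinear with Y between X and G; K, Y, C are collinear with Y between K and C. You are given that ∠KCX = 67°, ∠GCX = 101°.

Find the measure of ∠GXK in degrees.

∠GXK = 34°

1. ∠KGX = 67°  [same arc XK]
2. ∠GKX = 79°  [cyclic XKGC, opposite ∠K+∠C]
3. ∠GXK = 34°  [△XKG]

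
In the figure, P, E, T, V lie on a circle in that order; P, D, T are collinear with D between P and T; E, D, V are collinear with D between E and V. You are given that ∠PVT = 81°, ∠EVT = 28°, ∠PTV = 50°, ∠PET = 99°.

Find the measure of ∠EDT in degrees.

∠EDT = 78°

1. ∠TPV = 49°  [△PTV]
2. ∠EPT = 28°  [same arc ET]
3. ∠ETP = 53°  [△PET]
4. ∠TEV = 49°  [same arc TV]
5. ∠EDT = 78°  [△EDT]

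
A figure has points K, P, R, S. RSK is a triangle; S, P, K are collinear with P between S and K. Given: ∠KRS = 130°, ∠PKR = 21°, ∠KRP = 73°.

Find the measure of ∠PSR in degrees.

∠PSR = 29°

1. ∠RKS = 21°  [P on ray KS]
2. ∠KSR = 29°  [△RSK]
3. ∠PSR = 29°  [P on ray SK]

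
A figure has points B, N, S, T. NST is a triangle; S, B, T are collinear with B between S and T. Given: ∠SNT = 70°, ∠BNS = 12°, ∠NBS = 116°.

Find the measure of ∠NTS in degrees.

∠NTS = 58°

1. ∠BSN = 52°  [△NSB]
2. ∠NST = 52°  [B on ray ST]
3. ∠NTS = 58°  [△NST]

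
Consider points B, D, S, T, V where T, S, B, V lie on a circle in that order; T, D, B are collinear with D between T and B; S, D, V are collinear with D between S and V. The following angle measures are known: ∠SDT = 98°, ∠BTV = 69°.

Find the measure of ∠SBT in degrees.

1. ∠BDS = 82°  [linear pair at D on TB]
2. ∠BSV = 69°  [same arc BV]
3. ∠SBT = 29°  [△SDB]

∠SBT = 29°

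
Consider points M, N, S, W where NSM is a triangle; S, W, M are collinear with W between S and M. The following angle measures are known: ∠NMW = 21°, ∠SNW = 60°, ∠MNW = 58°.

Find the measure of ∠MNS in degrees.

1. ∠MWN = 101°  [△NWM]
2. ∠NMS = 21°  [W on ray MS]
3. ∠NWS = 79°  [linear pair at W on SM]
4. ∠NSW = 41°  [△NSW]
5. ∠MSN = 41°  [W on ray SM]
6. ∠MNS = 118°  [△NSM]

∠MNS = 118°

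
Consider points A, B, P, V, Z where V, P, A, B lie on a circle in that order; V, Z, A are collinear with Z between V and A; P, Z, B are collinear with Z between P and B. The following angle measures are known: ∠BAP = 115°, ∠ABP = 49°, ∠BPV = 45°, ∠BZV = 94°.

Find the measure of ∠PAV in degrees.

∠PAV = 70°

1. ∠APB = 16°  [△PAB]
2. ∠AZP = 94°  [vertical angles at Z]
3. ∠PAV = 70°  [△PZA]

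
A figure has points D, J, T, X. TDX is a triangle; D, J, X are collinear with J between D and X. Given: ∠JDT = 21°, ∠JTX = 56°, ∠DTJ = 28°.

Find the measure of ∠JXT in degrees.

∠JXT = 75°

1. ∠DJT = 131°  [△TDJ]
2. ∠TJX = 49°  [linear pair at J on DX]
3. ∠JXT = 75°  [△TJX]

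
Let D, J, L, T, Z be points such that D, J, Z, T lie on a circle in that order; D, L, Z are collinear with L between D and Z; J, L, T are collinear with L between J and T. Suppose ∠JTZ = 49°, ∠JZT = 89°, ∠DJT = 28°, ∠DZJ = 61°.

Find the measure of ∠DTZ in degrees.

∠DTZ = 110°

1. ∠TJZ = 42°  [△JZT]
2. ∠DZT = 28°  [same arc DT]
3. ∠TDZ = 42°  [same arc ZT]
4. ∠DTZ = 110°  [△DZT]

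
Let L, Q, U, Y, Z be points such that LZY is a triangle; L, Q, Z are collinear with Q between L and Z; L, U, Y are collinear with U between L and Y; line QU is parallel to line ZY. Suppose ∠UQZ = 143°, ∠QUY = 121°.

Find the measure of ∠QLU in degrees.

1. ∠LQU = 37°  [linear pair at Q on LZ]
2. ∠LUQ = 59°  [linear pair at U on LY]
3. ∠QLU = 84°  [△LQU]

∠QLU = 84°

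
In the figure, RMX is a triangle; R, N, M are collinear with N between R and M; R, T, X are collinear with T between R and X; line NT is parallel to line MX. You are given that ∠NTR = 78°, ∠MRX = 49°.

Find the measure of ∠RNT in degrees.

∠RNT = 53°

1. ∠MXR = 78°  [NT∥MX, corresponding at T]
2. ∠RMX = 53°  [△RMX]
3. ∠RNT = 53°  [NT∥MX, corresponding at N]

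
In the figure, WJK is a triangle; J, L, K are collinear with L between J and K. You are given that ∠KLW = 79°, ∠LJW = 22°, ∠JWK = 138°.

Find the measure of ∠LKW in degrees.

∠LKW = 20°

1. ∠KJW = 22°  [L on ray JK]
2. ∠JKW = 20°  [△WJK]
3. ∠LKW = 20°  [L on ray KJ]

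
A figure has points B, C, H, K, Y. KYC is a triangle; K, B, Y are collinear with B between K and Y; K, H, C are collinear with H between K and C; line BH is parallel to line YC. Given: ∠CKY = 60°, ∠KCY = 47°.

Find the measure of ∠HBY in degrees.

∠HBY = 107°

1. ∠CYK = 73°  [△KYC]
2. ∠HBK = 73°  [BH∥YC, corresponding at B]
3. ∠HBY = 107°  [linear pair at B on KY]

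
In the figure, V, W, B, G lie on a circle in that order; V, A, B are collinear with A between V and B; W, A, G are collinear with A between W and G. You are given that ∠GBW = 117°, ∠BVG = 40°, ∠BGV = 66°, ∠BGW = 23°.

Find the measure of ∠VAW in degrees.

1. ∠GBV = 74°  [△VBG]
2. ∠BVW = 23°  [same arc WB]
3. ∠GWV = 74°  [same arc VG]
4. ∠VAW = 83°  [△VAW]

∠VAW = 83°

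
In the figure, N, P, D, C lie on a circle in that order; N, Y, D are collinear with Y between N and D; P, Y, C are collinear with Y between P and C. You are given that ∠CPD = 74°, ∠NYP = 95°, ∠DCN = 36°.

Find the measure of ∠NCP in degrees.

1. ∠CND = 74°  [same arc DC]
2. ∠CYD = 95°  [vertical angles at Y]
3. ∠CYN = 85°  [linear pair at Y on ND]
4. ∠NCP = 21°  [△NYC]

∠NCP = 21°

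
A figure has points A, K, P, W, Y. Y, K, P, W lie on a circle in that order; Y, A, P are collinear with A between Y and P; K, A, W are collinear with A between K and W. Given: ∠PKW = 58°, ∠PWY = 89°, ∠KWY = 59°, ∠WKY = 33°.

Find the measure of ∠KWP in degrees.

∠KWP = 30°

1. ∠PKY = 91°  [cyclic YKPW, opposite ∠K+∠W]
2. ∠KPY = 59°  [same arc YK]
3. ∠KYP = 30°  [△YKP]
4. ∠KWP = 30°  [same arc KP]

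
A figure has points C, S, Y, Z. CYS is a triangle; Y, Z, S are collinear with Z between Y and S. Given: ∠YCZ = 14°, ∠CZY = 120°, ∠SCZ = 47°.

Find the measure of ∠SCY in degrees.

∠SCY = 61°

1. ∠CYZ = 46°  [△CYZ]
2. ∠CZS = 60°  [linear pair at Z on YS]
3. ∠CSZ = 73°  [△CZS]
4. ∠CYS = 46°  [Z on ray YS]
5. ∠CSY = 73°  [Z on ray SY]
6. ∠SCY = 61°  [△CYS]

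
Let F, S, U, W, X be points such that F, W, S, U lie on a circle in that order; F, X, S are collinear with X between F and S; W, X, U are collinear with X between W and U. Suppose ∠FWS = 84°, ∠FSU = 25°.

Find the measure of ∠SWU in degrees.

∠SWU = 59°

1. ∠FUS = 96°  [cyclic FWSU, opposite ∠W+∠U]
2. ∠SFU = 59°  [△FSU]
3. ∠SWU = 59°  [same arc SU]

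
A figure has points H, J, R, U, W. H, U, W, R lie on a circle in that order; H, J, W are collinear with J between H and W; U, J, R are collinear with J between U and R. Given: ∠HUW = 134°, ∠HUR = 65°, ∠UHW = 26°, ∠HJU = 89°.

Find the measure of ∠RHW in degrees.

1. ∠HRW = 46°  [cyclic HUWR, opposite ∠U+∠R]
2. ∠HWR = 65°  [same arc HR]
3. ∠RHW = 69°  [△HWR]

∠RHW = 69°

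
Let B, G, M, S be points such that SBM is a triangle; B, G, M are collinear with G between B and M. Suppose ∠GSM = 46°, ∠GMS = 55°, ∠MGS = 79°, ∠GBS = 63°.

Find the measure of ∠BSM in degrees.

1. ∠BMS = 55°  [G on ray MB]
2. ∠MBS = 63°  [G on ray BM]
3. ∠BSM = 62°  [△SBM]

∠BSM = 62°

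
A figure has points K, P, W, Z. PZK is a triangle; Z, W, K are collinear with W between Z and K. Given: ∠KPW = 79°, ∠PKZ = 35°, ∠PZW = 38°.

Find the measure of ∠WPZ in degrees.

1. ∠PKW = 35°  [W on ray KZ]
2. ∠KWP = 66°  [△PWK]
3. ∠PWZ = 114°  [linear pair at W on ZK]
4. ∠WPZ = 28°  [△PZW]

∠WPZ = 28°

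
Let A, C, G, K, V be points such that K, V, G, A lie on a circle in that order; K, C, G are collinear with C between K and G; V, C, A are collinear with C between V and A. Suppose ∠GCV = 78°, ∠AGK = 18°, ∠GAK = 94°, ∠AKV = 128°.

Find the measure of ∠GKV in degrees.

∠GKV = 60°

1. ∠KCV = 102°  [linear pair at C on KG]
2. ∠AVK = 18°  [same arc KA]
3. ∠GKV = 60°  [△KCV]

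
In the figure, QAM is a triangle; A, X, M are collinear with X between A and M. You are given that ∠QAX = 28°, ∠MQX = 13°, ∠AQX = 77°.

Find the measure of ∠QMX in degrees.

1. ∠AXQ = 75°  [△QAX]
2. ∠MXQ = 105°  [linear pair at X on AM]
3. ∠QMX = 62°  [△QXM]

∠QMX = 62°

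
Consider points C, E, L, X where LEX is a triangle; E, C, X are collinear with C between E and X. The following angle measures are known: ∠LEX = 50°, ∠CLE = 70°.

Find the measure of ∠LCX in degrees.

∠LCX = 120°

1. ∠CEL = 50°  [C on ray EX]
2. ∠ECL = 60°  [△LEC]
3. ∠LCX = 120°  [linear pair at C on EX]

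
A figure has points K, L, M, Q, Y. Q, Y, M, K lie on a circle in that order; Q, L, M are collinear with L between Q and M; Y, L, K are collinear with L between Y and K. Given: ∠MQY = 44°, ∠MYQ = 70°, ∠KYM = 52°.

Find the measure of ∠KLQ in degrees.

∠KLQ = 62°

1. ∠QMY = 66°  [△QYM]
2. ∠KQM = 52°  [same arc MK]
3. ∠QKY = 66°  [same arc QY]
4. ∠KLQ = 62°  [△QLK]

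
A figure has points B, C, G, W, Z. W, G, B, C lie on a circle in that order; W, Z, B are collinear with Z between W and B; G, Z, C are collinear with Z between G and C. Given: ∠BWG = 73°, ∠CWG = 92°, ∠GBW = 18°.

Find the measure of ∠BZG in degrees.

1. ∠BCG = 73°  [same arc GB]
2. ∠CBG = 88°  [cyclic WGBC, opposite ∠W+∠B]
3. ∠BGC = 19°  [△GBC]
4. ∠BZG = 143°  [△GZB]

∠BZG = 143°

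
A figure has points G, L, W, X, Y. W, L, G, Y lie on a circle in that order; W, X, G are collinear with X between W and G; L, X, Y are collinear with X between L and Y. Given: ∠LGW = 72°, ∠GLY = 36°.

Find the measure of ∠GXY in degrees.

1. ∠LYW = 72°  [same arc WL]
2. ∠GWY = 36°  [same arc GY]
3. ∠WXY = 72°  [△WXY]
4. ∠GXY = 108°  [linear pair at X on WG]

∠GXY = 108°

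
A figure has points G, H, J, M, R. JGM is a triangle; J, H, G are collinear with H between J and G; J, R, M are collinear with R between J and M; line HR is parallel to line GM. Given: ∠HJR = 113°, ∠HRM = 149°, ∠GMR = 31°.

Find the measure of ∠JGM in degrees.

1. ∠GJM = 113°  [H on JG, R on JM]
2. ∠GMJ = 31°  [R on ray MJ]
3. ∠JGM = 36°  [△JGM]

∠JGM = 36°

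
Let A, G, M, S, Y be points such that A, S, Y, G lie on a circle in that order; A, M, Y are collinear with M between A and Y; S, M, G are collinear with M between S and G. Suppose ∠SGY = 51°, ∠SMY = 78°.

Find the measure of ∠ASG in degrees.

1. ∠SAY = 51°  [same arc SY]
2. ∠AMS = 102°  [linear pair at M on AY]
3. ∠ASG = 27°  [△AMS]

∠ASG = 27°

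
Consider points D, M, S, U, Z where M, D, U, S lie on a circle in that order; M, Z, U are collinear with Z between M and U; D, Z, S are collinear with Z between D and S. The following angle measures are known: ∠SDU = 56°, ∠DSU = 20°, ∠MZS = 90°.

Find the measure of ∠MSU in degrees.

1. ∠SMU = 56°  [same arc US]
2. ∠SZU = 90°  [linear pair at Z on MU]
3. ∠MUS = 70°  [△UZS]
4. ∠MSU = 54°  [△MUS]

∠MSU = 54°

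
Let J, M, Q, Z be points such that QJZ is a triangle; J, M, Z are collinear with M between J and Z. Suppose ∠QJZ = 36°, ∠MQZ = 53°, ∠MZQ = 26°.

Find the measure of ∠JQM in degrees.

1. ∠MJQ = 36°  [M on ray JZ]
2. ∠QMZ = 101°  [△QMZ]
3. ∠JMQ = 79°  [linear pair at M on JZ]
4. ∠JQM = 65°  [△QJM]

∠JQM = 65°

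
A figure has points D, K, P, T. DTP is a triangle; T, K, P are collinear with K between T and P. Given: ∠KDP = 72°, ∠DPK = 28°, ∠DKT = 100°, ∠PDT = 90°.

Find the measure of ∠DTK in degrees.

∠DTK = 62°

1. ∠DPT = 28°  [K on ray PT]
2. ∠DTP = 62°  [△DTP]
3. ∠DTK = 62°  [K on ray TP]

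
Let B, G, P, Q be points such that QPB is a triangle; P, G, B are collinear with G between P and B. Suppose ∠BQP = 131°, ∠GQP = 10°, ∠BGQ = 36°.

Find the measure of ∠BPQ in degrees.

∠BPQ = 26°

1. ∠PGQ = 144°  [linear pair at G on PB]
2. ∠GPQ = 26°  [△QPG]
3. ∠BPQ = 26°  [G on ray PB]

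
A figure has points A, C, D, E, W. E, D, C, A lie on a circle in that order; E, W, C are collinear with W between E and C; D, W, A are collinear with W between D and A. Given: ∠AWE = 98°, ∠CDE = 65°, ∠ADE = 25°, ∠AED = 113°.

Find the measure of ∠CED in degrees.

1. ∠CWD = 98°  [vertical angles at W]
2. ∠DWE = 82°  [linear pair at W on EC]
3. ∠CED = 73°  [△EWD]

∠CED = 73°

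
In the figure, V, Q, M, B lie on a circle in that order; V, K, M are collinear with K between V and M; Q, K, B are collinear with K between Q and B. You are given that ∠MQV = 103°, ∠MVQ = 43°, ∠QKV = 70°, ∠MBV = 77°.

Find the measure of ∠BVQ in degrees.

∠BVQ = 79°

1. ∠QMV = 34°  [△VQM]
2. ∠BQV = 67°  [△VKQ]
3. ∠QBV = 34°  [same arc VQ]
4. ∠BVQ = 79°  [△VQB]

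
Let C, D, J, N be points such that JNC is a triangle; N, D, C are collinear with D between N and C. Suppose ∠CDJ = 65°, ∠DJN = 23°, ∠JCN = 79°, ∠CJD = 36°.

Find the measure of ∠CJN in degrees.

1. ∠JDN = 115°  [linear pair at D on NC]
2. ∠DNJ = 42°  [△JND]
3. ∠CNJ = 42°  [D on ray NC]
4. ∠CJN = 59°  [△JNC]

∠CJN = 59°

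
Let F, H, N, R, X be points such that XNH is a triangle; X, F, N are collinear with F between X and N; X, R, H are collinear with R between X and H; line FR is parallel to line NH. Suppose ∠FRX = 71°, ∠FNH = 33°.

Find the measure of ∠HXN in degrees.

∠HXN = 76°

1. ∠NHX = 71°  [FR∥NH, corresponding at R]
2. ∠HNX = 33°  [F on ray NX]
3. ∠HXN = 76°  [△XNH]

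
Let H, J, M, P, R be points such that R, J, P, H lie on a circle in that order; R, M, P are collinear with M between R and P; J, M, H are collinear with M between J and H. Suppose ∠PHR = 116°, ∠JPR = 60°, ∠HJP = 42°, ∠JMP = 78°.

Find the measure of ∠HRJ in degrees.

1. ∠PJR = 64°  [cyclic RJPH, opposite ∠J+∠H]
2. ∠JHR = 60°  [same arc RJ]
3. ∠JRP = 56°  [△RJP]
4. ∠JMR = 102°  [linear pair at M on RP]
5. ∠HJR = 22°  [△RMJ]
6. ∠HRJ = 98°  [△RJH]

∠HRJ = 98°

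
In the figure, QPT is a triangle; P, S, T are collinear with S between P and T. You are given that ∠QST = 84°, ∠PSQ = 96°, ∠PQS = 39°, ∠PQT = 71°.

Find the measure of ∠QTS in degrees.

∠QTS = 64°

1. ∠QPS = 45°  [△QPS]
2. ∠QPT = 45°  [S on ray PT]
3. ∠PTQ = 64°  [△QPT]
4. ∠QTS = 64°  [S on ray TP]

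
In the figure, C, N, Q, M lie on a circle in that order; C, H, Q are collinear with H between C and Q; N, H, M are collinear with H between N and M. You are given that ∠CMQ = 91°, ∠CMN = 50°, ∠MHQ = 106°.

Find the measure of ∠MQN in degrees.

∠MQN = 83°

1. ∠CNQ = 89°  [cyclic CNQM, opposite ∠N+∠M]
2. ∠CQN = 50°  [same arc CN]
3. ∠CHN = 106°  [vertical angles at H]
4. ∠NCQ = 41°  [△CNQ]
5. ∠NHQ = 74°  [linear pair at H on CQ]
6. ∠NMQ = 41°  [same arc NQ]
7. ∠MNQ = 56°  [△NHQ]
8. ∠MQN = 83°  [△NQM]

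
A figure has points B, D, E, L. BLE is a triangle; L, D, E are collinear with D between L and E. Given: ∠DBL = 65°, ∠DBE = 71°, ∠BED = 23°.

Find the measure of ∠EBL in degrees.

1. ∠BDE = 86°  [△BDE]
2. ∠BEL = 23°  [D on ray EL]
3. ∠BDL = 94°  [linear pair at D on LE]
4. ∠BLD = 21°  [△BLD]
5. ∠BLE = 21°  [D on ray LE]
6. ∠EBL = 136°  [△BLE]

∠EBL = 136°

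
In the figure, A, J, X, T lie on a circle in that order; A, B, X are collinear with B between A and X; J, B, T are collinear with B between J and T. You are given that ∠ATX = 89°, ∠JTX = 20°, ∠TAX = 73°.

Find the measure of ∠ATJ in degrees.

1. ∠AJX = 91°  [cyclic AJXT, opposite ∠J+∠T]
2. ∠JAX = 20°  [same arc JX]
3. ∠AXJ = 69°  [△AJX]
4. ∠ATJ = 69°  [same arc AJ]

∠ATJ = 69°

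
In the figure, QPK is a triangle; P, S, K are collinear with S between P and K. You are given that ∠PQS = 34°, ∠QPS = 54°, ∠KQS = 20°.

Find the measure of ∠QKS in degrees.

1. ∠PSQ = 92°  [△QPS]
2. ∠KSQ = 88°  [linear pair at S on PK]
3. ∠QKS = 72°  [△QSK]

∠QKS = 72°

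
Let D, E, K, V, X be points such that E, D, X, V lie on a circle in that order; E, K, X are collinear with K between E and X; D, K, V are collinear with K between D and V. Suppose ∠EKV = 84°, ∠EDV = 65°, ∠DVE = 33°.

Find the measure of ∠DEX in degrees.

∠DEX = 19°

1. ∠DKX = 84°  [vertical angles at K]
2. ∠DKE = 96°  [linear pair at K on EX]
3. ∠DEX = 19°  [△EKD]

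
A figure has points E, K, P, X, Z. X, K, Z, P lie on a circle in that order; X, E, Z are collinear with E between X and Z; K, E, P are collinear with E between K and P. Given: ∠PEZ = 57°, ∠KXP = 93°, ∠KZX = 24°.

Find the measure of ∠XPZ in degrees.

1. ∠PEX = 123°  [linear pair at E on XZ]
2. ∠KPX = 24°  [same arc XK]
3. ∠PXZ = 33°  [△XEP]
4. ∠PKX = 63°  [△XKP]
5. ∠PZX = 63°  [same arc XP]
6. ∠XPZ = 84°  [△XZP]

∠XPZ = 84°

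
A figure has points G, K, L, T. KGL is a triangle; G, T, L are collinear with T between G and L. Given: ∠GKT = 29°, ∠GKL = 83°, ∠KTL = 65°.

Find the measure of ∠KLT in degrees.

1. ∠GTK = 115°  [linear pair at T on GL]
2. ∠KGT = 36°  [△KGT]
3. ∠KGL = 36°  [T on ray GL]
4. ∠GLK = 61°  [△KGL]
5. ∠KLT = 61°  [T on ray LG]

∠KLT = 61°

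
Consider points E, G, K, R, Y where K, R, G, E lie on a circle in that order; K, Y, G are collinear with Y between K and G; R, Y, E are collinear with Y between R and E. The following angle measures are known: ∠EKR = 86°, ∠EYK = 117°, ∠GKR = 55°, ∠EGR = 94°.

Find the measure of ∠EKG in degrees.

∠EKG = 31°

1. ∠GER = 55°  [same arc RG]
2. ∠ERG = 31°  [△RGE]
3. ∠EKG = 31°  [same arc GE]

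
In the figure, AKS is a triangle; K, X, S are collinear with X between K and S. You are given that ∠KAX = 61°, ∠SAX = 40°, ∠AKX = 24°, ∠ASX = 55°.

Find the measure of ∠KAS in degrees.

1. ∠AKS = 24°  [X on ray KS]
2. ∠ASK = 55°  [X on ray SK]
3. ∠KAS = 101°  [△AKS]

∠KAS = 101°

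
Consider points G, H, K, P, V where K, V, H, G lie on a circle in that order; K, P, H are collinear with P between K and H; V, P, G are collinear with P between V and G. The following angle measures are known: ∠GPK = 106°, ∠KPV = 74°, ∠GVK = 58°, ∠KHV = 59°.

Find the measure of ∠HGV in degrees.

∠HGV = 48°

1. ∠GPH = 74°  [linear pair at P on KH]
2. ∠GHK = 58°  [same arc KG]
3. ∠HGV = 48°  [△HPG]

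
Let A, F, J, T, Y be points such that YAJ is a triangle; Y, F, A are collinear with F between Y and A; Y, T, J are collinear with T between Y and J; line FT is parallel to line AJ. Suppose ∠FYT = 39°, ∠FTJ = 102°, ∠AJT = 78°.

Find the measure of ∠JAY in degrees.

1. ∠AYJ = 39°  [F on YA, T on YJ]
2. ∠AJY = 78°  [T on ray JY]
3. ∠JAY = 63°  [△YAJ]

∠JAY = 63°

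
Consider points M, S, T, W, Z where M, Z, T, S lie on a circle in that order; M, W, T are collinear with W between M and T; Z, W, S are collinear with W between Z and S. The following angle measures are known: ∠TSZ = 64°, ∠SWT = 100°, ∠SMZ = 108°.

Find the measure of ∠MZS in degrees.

1. ∠TMZ = 64°  [same arc ZT]
2. ∠MWZ = 100°  [vertical angles at W]
3. ∠MZS = 16°  [△MWZ]

∠MZS = 16°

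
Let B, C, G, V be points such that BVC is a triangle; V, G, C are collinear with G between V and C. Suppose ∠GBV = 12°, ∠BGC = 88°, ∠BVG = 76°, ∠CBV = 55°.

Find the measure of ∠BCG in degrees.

1. ∠BVC = 76°  [G on ray VC]
2. ∠BCV = 49°  [△BVC]
3. ∠BCG = 49°  [G on ray CV]

∠BCG = 49°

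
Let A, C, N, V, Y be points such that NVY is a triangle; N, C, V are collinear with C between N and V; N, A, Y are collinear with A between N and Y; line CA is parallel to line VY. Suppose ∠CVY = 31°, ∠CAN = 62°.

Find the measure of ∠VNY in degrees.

1. ∠NVY = 31°  [C on ray VN]
2. ∠NYV = 62°  [CA∥VY, corresponding at A]
3. ∠VNY = 87°  [△NVY]

∠VNY = 87°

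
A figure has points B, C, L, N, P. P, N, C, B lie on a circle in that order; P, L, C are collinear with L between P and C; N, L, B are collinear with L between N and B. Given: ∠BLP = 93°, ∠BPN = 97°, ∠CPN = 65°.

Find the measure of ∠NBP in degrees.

1. ∠CLN = 93°  [vertical angles at L]
2. ∠NLP = 87°  [linear pair at L on PC]
3. ∠BNP = 28°  [△PLN]
4. ∠NBP = 55°  [△PNB]

∠NBP = 55°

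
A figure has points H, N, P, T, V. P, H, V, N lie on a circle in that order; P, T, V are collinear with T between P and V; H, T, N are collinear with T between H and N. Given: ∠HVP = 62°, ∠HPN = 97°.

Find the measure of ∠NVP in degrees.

1. ∠HNP = 62°  [same arc PH]
2. ∠NHP = 21°  [△PHN]
3. ∠NVP = 21°  [same arc PN]

∠NVP = 21°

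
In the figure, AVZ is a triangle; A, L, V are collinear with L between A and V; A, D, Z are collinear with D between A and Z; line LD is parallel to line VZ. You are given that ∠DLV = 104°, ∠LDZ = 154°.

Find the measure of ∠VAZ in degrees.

∠VAZ = 78°

1. ∠ALD = 76°  [linear pair at L on AV]
2. ∠ADL = 26°  [linear pair at D on AZ]
3. ∠DAL = 78°  [△ALD]
4. ∠VAZ = 78°  [L on AV, D on AZ]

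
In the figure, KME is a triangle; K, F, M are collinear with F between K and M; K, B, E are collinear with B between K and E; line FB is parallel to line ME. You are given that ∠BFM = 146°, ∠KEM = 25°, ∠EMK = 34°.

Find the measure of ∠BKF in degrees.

∠BKF = 121°

1. ∠BFK = 34°  [linear pair at F on KM]
2. ∠FBK = 25°  [FB∥ME, corresponding at B]
3. ∠BKF = 121°  [△KFB]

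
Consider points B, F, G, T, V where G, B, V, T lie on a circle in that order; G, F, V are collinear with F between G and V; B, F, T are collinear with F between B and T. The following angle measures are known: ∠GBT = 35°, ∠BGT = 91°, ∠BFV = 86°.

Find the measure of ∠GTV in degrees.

1. ∠GVT = 35°  [same arc GT]
2. ∠BTG = 54°  [△GBT]
3. ∠GFT = 86°  [vertical angles at F]
4. ∠TGV = 40°  [△GFT]
5. ∠GTV = 105°  [△GVT]

∠GTV = 105°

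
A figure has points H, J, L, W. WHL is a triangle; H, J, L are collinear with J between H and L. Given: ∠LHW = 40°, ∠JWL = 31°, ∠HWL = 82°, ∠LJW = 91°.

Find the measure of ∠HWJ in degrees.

1. ∠JHW = 40°  [J on ray HL]
2. ∠HJW = 89°  [linear pair at J on HL]
3. ∠HWJ = 51°  [△WHJ]

∠HWJ = 51°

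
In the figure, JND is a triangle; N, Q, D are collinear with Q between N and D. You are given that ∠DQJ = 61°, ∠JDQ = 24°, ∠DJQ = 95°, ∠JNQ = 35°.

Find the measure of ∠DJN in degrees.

1. ∠JDN = 24°  [Q on ray DN]
2. ∠DNJ = 35°  [Q on ray ND]
3. ∠DJN = 121°  [△JND]

∠DJN = 121°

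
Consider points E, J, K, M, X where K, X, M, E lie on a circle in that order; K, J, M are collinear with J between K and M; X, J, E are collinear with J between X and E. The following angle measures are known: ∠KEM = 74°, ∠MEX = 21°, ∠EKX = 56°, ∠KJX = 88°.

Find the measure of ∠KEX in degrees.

1. ∠MKX = 21°  [same arc XM]
2. ∠EXK = 71°  [△KJX]
3. ∠KEX = 53°  [△KXE]

∠KEX = 53°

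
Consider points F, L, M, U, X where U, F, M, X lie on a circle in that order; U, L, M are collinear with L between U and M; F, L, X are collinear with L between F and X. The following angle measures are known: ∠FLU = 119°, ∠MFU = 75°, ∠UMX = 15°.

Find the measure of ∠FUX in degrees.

1. ∠MLX = 119°  [vertical angles at L]
2. ∠MXU = 105°  [cyclic UFMX, opposite ∠F+∠X]
3. ∠UFX = 15°  [same arc UX]
4. ∠MUX = 60°  [△UMX]
5. ∠ULX = 61°  [linear pair at L on UM]
6. ∠FXU = 59°  [△ULX]
7. ∠FUX = 106°  [△UFX]

∠FUX = 106°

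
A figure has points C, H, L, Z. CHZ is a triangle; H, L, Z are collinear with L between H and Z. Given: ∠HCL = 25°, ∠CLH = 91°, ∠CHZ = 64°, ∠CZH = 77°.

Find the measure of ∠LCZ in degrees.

∠LCZ = 14°

1. ∠CLZ = 89°  [linear pair at L on HZ]
2. ∠CZL = 77°  [L on ray ZH]
3. ∠LCZ = 14°  [△CLZ]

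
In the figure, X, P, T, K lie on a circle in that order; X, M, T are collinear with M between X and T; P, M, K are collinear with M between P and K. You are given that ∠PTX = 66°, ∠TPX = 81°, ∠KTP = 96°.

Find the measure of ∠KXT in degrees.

∠KXT = 51°

1. ∠PKX = 66°  [same arc XP]
2. ∠TKX = 99°  [cyclic XPTK, opposite ∠P+∠K]
3. ∠KXP = 84°  [cyclic XPTK, opposite ∠X+∠T]
4. ∠KPX = 30°  [△XPK]
5. ∠KTX = 30°  [same arc XK]
6. ∠KXT = 51°  [△XTK]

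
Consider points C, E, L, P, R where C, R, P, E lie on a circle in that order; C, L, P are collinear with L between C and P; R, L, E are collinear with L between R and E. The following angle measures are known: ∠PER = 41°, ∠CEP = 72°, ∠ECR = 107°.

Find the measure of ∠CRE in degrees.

1. ∠PCR = 41°  [same arc RP]
2. ∠CRP = 108°  [cyclic CRPE, opposite ∠R+∠E]
3. ∠CPR = 31°  [△CRP]
4. ∠CER = 31°  [same arc CR]
5. ∠CRE = 42°  [△CRE]

∠CRE = 42°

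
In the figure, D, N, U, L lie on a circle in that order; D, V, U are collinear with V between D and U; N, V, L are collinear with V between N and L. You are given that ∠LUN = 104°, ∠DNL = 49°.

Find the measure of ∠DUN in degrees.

∠DUN = 55°

1. ∠LDN = 76°  [cyclic DNUL, opposite ∠D+∠U]
2. ∠DLN = 55°  [△DNL]
3. ∠DUN = 55°  [same arc DN]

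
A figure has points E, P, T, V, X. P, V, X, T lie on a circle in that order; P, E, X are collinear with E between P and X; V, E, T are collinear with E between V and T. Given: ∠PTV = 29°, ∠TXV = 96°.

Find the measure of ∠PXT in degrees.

1. ∠TPV = 84°  [cyclic PVXT, opposite ∠P+∠X]
2. ∠PVT = 67°  [△PVT]
3. ∠PXT = 67°  [same arc PT]

∠PXT = 67°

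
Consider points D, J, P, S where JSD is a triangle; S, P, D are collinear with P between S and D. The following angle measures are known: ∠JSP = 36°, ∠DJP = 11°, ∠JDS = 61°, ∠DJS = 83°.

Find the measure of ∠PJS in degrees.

1. ∠JDP = 61°  [P on ray DS]
2. ∠DPJ = 108°  [△JPD]
3. ∠JPS = 72°  [linear pair at P on SD]
4. ∠PJS = 72°  [△JSP]

∠PJS = 72°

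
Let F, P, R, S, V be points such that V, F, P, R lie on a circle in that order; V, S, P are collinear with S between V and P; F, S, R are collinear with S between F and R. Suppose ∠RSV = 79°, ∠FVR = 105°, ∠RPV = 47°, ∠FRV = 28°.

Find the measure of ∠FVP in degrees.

∠FVP = 32°

1. ∠FSP = 79°  [vertical angles at S]
2. ∠RFV = 47°  [△VFR]
3. ∠FSV = 101°  [linear pair at S on VP]
4. ∠FVP = 32°  [△VSF]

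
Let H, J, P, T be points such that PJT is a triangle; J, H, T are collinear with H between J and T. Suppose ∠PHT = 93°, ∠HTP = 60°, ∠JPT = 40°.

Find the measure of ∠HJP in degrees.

1. ∠JTP = 60°  [H on ray TJ]
2. ∠PJT = 80°  [△PJT]
3. ∠HJP = 80°  [H on ray JT]

∠HJP = 80°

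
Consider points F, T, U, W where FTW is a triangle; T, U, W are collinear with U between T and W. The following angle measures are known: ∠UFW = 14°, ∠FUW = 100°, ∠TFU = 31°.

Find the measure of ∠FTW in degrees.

∠FTW = 69°

1. ∠FUT = 80°  [linear pair at U on TW]
2. ∠FTU = 69°  [△FTU]
3. ∠FTW = 69°  [U on ray TW]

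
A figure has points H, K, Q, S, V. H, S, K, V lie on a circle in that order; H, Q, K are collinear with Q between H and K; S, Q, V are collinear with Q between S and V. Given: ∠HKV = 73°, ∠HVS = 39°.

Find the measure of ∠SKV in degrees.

∠SKV = 112°

1. ∠HSV = 73°  [same arc HV]
2. ∠SHV = 68°  [△HSV]
3. ∠SKV = 112°  [cyclic HSKV, opposite ∠H+∠K]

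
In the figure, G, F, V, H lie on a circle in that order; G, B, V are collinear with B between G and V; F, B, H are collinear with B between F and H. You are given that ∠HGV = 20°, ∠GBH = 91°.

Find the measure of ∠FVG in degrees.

1. ∠HFV = 20°  [same arc VH]
2. ∠FBV = 91°  [vertical angles at B]
3. ∠FVG = 69°  [△FBV]

∠FVG = 69°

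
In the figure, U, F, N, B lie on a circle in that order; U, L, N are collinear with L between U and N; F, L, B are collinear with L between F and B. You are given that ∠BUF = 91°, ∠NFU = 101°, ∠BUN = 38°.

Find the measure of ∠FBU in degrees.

∠FBU = 26°

1. ∠NBU = 79°  [cyclic UFNB, opposite ∠F+∠B]
2. ∠BNU = 63°  [△UNB]
3. ∠BFU = 63°  [same arc UB]
4. ∠FBU = 26°  [△UFB]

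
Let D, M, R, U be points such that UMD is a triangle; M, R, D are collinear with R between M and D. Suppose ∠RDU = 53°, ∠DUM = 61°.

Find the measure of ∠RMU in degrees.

1. ∠MDU = 53°  [R on ray DM]
2. ∠DMU = 66°  [△UMD]
3. ∠RMU = 66°  [R on ray MD]

∠RMU = 66°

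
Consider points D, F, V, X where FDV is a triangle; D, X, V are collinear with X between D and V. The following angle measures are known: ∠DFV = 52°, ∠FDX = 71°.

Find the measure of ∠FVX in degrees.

∠FVX = 57°

1. ∠FDV = 71°  [X on ray DV]
2. ∠DVF = 57°  [△FDV]
3. ∠FVX = 57°  [X on ray VD]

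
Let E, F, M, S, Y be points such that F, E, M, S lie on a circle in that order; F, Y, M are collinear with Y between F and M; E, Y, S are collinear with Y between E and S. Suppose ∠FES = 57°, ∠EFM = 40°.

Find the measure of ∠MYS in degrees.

1. ∠FMS = 57°  [same arc FS]
2. ∠ESM = 40°  [same arc EM]
3. ∠MYS = 83°  [△MYS]

∠MYS = 83°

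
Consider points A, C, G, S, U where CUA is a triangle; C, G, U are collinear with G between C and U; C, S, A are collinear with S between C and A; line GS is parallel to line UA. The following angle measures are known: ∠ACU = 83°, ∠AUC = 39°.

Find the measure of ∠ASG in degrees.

1. ∠CAU = 58°  [△CUA]
2. ∠CSG = 58°  [GS∥UA, corresponding at S]
3. ∠ASG = 122°  [linear pair at S on CA]

∠ASG = 122°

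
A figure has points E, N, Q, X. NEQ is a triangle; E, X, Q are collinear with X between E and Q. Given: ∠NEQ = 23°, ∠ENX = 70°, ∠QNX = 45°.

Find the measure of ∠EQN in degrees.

∠EQN = 42°

1. ∠NEX = 23°  [X on ray EQ]
2. ∠EXN = 87°  [△NEX]
3. ∠NXQ = 93°  [linear pair at X on EQ]
4. ∠NQX = 42°  [△NXQ]
5. ∠EQN = 42°  [X on ray QE]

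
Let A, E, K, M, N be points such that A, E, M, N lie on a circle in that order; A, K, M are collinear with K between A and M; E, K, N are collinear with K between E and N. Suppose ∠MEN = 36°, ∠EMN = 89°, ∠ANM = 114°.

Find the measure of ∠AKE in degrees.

1. ∠MAN = 36°  [same arc MN]
2. ∠ENM = 55°  [△EMN]
3. ∠AMN = 30°  [△AMN]
4. ∠EAM = 55°  [same arc EM]
5. ∠AEN = 30°  [same arc AN]
6. ∠AKE = 95°  [△AKE]

∠AKE = 95°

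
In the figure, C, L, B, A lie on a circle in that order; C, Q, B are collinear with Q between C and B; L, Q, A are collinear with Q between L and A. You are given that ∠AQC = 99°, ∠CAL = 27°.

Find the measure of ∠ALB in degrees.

∠ALB = 54°

1. ∠BQL = 99°  [vertical angles at Q]
2. ∠CBL = 27°  [same arc CL]
3. ∠ALB = 54°  [△LQB]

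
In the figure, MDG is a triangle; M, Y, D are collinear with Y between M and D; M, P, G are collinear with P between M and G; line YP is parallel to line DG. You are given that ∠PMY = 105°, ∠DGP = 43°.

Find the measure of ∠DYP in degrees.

1. ∠DMG = 105°  [Y on MD, P on MG]
2. ∠DGM = 43°  [P on ray GM]
3. ∠GDM = 32°  [△MDG]
4. ∠MYP = 32°  [YP∥DG, corresponding at Y]
5. ∠DYP = 148°  [linear pair at Y on MD]

∠DYP = 148°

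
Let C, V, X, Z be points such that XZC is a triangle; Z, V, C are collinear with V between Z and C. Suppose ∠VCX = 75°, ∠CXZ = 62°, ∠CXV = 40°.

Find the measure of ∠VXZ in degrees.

∠VXZ = 22°

1. ∠CVX = 65°  [△XVC]
2. ∠XCZ = 75°  [V on ray CZ]
3. ∠CZX = 43°  [△XZC]
4. ∠XVZ = 115°  [linear pair at V on ZC]
5. ∠VZX = 43°  [V on ray ZC]
6. ∠VXZ = 22°  [△XZV]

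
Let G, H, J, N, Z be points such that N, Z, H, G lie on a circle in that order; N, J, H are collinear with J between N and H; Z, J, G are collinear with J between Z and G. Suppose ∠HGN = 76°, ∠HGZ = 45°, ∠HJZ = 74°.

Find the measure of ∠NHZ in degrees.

1. ∠HZN = 104°  [cyclic NZHG, opposite ∠Z+∠G]
2. ∠HNZ = 45°  [same arc ZH]
3. ∠NHZ = 31°  [△NZH]

∠NHZ = 31°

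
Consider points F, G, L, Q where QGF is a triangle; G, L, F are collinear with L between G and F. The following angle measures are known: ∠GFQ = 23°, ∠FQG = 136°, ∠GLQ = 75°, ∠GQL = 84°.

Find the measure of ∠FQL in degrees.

1. ∠LFQ = 23°  [L on ray FG]
2. ∠FLQ = 105°  [linear pair at L on GF]
3. ∠FQL = 52°  [△QLF]

∠FQL = 52°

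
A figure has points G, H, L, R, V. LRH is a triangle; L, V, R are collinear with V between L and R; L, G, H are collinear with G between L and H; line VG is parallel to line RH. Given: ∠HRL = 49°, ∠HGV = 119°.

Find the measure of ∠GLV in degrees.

∠GLV = 70°

1. ∠GVL = 49°  [VG∥RH, corresponding at V]
2. ∠LGV = 61°  [linear pair at G on LH]
3. ∠GLV = 70°  [△LVG]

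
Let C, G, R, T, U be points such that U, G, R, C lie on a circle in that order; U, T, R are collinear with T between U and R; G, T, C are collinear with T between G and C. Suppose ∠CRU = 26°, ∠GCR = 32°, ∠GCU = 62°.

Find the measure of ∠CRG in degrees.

∠CRG = 88°

1. ∠CGU = 26°  [same arc UC]
2. ∠CUG = 92°  [△UGC]
3. ∠CRG = 88°  [cyclic UGRC, opposite ∠U+∠R]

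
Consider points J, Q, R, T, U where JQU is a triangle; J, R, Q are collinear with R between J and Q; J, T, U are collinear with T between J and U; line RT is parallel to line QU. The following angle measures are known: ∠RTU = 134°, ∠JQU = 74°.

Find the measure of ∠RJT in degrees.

1. ∠JTR = 46°  [linear pair at T on JU]
2. ∠JRT = 74°  [RT∥QU, corresponding at R]
3. ∠RJT = 60°  [△JRT]

∠RJT = 60°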